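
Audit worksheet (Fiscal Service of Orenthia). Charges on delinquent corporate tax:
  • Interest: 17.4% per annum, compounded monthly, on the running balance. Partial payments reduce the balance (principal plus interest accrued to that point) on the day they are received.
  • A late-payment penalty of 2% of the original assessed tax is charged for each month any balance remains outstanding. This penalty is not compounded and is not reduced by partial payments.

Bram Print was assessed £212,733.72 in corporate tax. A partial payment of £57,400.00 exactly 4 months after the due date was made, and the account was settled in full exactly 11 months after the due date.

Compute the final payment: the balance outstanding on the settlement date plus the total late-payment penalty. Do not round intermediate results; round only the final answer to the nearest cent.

Monthly rate = 17.4% ÷ 12 = 1.45%
Balance at month 4: £212,733.7200 × (1 + 0.0145)^4 = £225,343.2429…
After £57,400.00 payment: £225,343.2429… − £57,400.00 = £167,943.2429…
Balance at month 11: £167,943.2429… × (1 + 0.0145)^7 = £185,749.1755…
Penalty: 11 × 2% × £212,733.72 = £46,801.42…
Final settlement = outstanding balance + penalty = £185,749.1755… + £46,801.42… = £232,550.59

£232,550.59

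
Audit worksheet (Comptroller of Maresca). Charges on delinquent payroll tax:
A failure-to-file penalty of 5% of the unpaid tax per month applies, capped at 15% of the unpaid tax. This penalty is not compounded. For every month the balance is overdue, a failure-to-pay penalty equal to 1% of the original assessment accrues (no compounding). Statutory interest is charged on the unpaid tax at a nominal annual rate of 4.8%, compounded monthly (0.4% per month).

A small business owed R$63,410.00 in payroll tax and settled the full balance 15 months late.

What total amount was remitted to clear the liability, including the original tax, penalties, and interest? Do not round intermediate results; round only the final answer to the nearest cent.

Failure-to-file: 15 × 5% × R$63,410.00 = R$47,557.50, capped at 15% × R$63,410.00 = R$9,511.50
Failure-to-pay penalty = 1% × R$63,410.00 × 15 mo = R$9,511.50
Interest: R$63,410.00 × ((1 + 0.004)^15 − 1) = R$63,410.00 × 0.0617095… = R$3,912.9977…
Total = R$63,410.00 + R$19,023.0000 + R$3,912.9977… = R$86,346.00

R$86,346.00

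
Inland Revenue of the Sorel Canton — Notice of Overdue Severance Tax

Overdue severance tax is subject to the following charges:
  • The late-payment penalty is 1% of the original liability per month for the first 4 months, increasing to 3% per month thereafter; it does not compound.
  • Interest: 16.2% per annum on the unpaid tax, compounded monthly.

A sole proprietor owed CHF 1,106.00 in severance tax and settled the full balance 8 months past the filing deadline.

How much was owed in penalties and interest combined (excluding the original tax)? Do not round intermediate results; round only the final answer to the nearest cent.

CHF 302.21

Penalty, months 1–4: 4 × 1% × CHF 1,106.00 = CHF 44.24
Penalty, months 5–8: 4 × 3% × CHF 1,106.00 = CHF 132.72
Interest (16.2%/yr ÷ 12 = 1.35%/month): CHF 1,106.00 × ((1 + 0.0135)^8 − 1) = CHF 125.2469…
Penalties + interest = CHF 176.9600 + CHF 125.2469… = CHF 302.21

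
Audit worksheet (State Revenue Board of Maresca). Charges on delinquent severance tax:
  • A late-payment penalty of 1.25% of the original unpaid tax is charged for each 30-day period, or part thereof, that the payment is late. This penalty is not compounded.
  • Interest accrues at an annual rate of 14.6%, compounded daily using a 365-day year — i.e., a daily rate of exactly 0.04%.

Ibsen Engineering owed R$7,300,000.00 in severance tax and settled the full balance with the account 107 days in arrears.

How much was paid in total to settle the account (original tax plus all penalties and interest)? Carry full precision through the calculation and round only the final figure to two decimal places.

Penalty periods: ⌈107/30⌉ = 4; penalty = 4 × 1.25% × R$7,300,000.00 = R$365,000.00
Interest: R$7,300,000.00 × ((1 + 0.0004)^107 − 1) = R$7,300,000.00 × 0.04372020… = R$319,157.4326…
Total = R$7,300,000.00 + R$365,000.0000 + R$319,157.4326… = R$7,984,157.43

R$7,984,157.43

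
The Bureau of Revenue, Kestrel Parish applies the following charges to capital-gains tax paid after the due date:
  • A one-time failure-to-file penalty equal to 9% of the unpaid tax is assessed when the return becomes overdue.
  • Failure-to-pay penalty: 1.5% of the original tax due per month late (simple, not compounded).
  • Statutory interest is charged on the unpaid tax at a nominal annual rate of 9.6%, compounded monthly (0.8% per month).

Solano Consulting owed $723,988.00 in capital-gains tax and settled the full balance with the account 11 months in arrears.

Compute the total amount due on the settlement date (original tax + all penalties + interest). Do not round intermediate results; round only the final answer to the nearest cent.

Failure-to-file penalty: 9% × $723,988.00 = $65,158.92
Failure-to-pay penalty = 1.5% × $723,988.00 × 11 mo = $119,458.02
Interest: $723,988.00 × ((1 + 0.008)^11 − 1) = $723,988.00 × 0.0916058… = $66,321.5339…
Total = $723,988.00 + $184,616.9400 + $66,321.5339… = $974,926.47

$974,926.47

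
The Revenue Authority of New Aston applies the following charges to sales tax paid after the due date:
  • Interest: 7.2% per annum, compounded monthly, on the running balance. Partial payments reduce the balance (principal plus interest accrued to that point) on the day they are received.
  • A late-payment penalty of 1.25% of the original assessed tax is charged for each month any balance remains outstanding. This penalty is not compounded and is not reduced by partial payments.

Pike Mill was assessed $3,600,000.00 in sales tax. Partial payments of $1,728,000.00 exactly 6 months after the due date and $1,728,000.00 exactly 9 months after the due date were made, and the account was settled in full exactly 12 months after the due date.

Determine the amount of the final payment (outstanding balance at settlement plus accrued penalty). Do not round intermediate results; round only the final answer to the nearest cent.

Monthly rate = 7.2% ÷ 12 = 0.6%
Balance at month 6: $3,600,000.0000 × (1 + 0.006)^6 = $3,731,559.6222…
After $1,728,000.00 payment: $3,731,559.6222… − $1,728,000.00 = $2,003,559.6222…
Balance at month 9: $2,003,559.6222… × (1 + 0.006)^3 = $2,039,840.5126…
After $1,728,000.00 payment: $2,039,840.5126… − $1,728,000.00 = $311,840.5126…
Balance at month 12: $311,840.5126… × (1 + 0.006)^3 = $317,487.3879…
Penalty: 12 × 1.25% × $3,600,000.00 = $540,000.00
Final settlement = outstanding balance + penalty = $317,487.3879… + $540,000.00 = $857,487.39

$857,487.39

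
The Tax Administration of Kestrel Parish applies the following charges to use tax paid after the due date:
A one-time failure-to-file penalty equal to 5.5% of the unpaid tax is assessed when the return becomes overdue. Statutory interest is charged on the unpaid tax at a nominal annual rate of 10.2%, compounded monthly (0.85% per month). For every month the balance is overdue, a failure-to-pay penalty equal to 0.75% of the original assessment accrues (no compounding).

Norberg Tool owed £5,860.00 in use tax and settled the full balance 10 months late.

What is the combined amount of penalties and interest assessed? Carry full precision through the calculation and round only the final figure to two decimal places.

£1,279.39

Failure-to-file penalty: 5.5% × £5,860.00 = £322.30
Failure-to-pay penalty = 0.75% × £5,860.00 × 10 mo = £439.50
Interest: £5,860.00 × ((1 + 0.0085)^10 − 1) = £5,860.00 × 0.0883261… = £517.5907…
Penalties + interest = £761.8000 + £517.5907… = £1,279.39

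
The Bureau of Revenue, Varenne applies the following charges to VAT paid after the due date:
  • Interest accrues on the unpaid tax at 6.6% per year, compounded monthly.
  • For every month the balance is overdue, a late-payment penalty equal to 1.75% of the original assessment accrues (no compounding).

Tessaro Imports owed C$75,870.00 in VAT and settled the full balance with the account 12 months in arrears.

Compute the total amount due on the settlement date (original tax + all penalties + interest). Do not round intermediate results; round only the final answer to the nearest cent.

Late-payment penalty: 12 × 1.75% × C$75,870.00 = C$15,932.70
Interest (6.6%/yr ÷ 12 = 0.55%/month): C$75,870.00 × ((1 + 0.0055)^12 − 1) = C$5,161.7062…
Total = C$75,870.00 + C$15,932.7000 + C$5,161.7062… = C$96,964.41

C$96,964.41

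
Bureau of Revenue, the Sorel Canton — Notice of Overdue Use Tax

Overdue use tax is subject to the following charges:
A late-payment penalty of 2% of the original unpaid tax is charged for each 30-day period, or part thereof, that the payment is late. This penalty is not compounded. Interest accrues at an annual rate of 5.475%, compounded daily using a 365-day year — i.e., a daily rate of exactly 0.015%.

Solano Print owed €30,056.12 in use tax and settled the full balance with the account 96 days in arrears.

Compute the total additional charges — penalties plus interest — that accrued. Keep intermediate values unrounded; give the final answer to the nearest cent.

Penalty periods: ⌈96/30⌉ = 4; penalty = 4 × 2% × €30,056.12 = €2,404.49…
Interest: €30,056.12 × ((1 + 0.00015)^96 − 1) = €30,056.12 × 0.01450308… = €435.9064…
Penalties + interest = €2,404.4896 + €435.9064… = €2,840.40

€2,840.40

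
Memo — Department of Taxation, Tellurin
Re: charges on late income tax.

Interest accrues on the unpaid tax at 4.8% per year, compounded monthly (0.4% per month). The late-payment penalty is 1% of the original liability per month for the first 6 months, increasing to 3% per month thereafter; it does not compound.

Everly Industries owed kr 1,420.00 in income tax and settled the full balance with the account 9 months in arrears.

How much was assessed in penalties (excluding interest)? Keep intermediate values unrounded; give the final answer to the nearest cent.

Penalty, months 1–6: 6 × 1% × kr 1,420.00 = kr 85.20
Penalty, months 7–9: 3 × 3% × kr 1,420.00 = kr 127.80
Total penalty = kr 85.20 + kr 127.80 = kr 213.00

kr 213.00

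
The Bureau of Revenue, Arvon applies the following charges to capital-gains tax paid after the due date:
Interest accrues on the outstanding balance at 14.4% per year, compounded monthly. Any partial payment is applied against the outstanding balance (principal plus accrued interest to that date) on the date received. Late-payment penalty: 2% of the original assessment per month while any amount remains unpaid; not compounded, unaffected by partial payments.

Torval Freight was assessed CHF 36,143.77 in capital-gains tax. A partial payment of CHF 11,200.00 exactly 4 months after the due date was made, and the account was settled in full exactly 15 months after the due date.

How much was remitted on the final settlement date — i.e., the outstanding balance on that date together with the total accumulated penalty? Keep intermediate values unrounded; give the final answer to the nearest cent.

CHF 41,298.37

Monthly rate = 14.4% ÷ 12 = 1.2%
Balance at month 4: CHF 36,143.7700 × (1 + 0.012)^4 = CHF 37,910.1498…
After CHF 11,200.00 payment: CHF 37,910.1498… − CHF 11,200.00 = CHF 26,710.1498…
Balance at month 15: CHF 26,710.1498… × (1 + 0.012)^11 = CHF 30,455.2354…
Penalty: 15 × 2% × CHF 36,143.77 = CHF 10,843.13…
Final settlement = outstanding balance + penalty = CHF 30,455.2354… + CHF 10,843.13… = CHF 41,298.37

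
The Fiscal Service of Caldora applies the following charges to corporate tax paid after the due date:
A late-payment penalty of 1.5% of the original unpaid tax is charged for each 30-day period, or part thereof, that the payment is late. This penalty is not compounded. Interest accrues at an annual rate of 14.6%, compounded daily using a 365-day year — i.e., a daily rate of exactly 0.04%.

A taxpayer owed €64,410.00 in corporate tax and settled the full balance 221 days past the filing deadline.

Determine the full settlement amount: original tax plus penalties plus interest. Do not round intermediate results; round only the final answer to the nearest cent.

Penalty periods: ⌈221/30⌉ = 8; penalty = 8 × 1.5% × €64,410.00 = €7,729.20
Interest: €64,410.00 × ((1 + 0.0004)^221 − 1) = €64,410.00 × 0.09240570… = €5,951.8509…
Total = €64,410.00 + €7,729.2000 + €5,951.8509… = €78,091.05

€78,091.05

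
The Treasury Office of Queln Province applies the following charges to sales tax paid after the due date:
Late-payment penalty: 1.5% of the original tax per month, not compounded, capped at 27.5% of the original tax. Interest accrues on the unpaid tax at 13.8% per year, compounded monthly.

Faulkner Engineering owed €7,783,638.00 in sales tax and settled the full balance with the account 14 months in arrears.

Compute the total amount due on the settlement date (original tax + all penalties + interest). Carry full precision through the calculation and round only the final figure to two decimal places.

Penalty: 14 × 1.5% × €7,783,638.00 = €1,634,563.98 (below the 27.5% cap of €2,140,500.45)
Interest (13.8%/yr ÷ 12 = 1.15%/month): €7,783,638.00 × ((1 + 0.0115)^14 − 1) = €1,351,288.3272…
Total = €7,783,638.00 + €1,634,563.9800 + €1,351,288.3272… = €10,769,490.31

€10,769,490.31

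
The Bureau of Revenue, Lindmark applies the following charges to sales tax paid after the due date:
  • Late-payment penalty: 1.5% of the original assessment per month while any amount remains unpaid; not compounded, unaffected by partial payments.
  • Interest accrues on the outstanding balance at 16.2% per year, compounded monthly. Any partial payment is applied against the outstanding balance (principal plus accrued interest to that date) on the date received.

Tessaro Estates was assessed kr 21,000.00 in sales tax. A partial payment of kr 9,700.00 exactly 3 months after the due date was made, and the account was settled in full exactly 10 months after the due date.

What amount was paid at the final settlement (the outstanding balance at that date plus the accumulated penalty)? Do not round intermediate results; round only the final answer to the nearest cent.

Monthly rate = 16.2% ÷ 12 = 1.35%
Balance at month 3: kr 21,000.0000 × (1 + 0.0135)^3 = kr 21,862.0334…
After kr 9,700.00 payment: kr 21,862.0334… − kr 9,700.00 = kr 12,162.0334…
Balance at month 10: kr 12,162.0334… × (1 + 0.0135)^7 = kr 13,358.9543…
Penalty: 10 × 1.5% × kr 21,000.00 = kr 3,150.00
Final settlement = outstanding balance + penalty = kr 13,358.9543… + kr 3,150.00 = kr 16,508.95

kr 16,508.95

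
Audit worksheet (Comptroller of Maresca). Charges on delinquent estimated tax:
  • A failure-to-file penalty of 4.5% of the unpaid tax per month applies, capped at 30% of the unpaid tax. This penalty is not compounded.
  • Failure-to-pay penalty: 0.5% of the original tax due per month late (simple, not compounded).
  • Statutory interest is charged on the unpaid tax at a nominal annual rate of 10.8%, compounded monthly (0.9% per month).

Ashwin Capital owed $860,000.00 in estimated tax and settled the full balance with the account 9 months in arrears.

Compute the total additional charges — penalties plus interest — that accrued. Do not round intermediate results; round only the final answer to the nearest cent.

$368,921.14

Failure-to-file: 9 × 4.5% × $860,000.00 = $348,300.00, capped at 30% × $860,000.00 = $258,000.00
Failure-to-pay penalty: 9 × 0.5% × $860,000.00 = $38,700.00
Interest: $860,000.00 × ((1 + 0.009)^9 − 1) = $860,000.00 × 0.0839781… = $72,221.1403…
Penalties + interest = $296,700.0000 + $72,221.1403… = $368,921.14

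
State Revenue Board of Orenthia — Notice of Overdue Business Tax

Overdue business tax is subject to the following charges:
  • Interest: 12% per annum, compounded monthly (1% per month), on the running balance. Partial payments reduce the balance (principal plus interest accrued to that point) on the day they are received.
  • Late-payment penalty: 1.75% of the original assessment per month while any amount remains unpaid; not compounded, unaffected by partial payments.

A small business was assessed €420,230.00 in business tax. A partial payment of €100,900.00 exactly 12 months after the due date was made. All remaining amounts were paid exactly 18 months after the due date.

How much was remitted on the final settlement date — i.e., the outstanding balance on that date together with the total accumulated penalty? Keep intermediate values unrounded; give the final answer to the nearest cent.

€527,922.12

Balance at month 12: €420,230.0000 × (1 + 0.01)^12 = €473,525.6824…
After €100,900.00 payment: €473,525.6824… − €100,900.00 = €372,625.6824…
Balance at month 18: €372,625.6824… × (1 + 0.01)^6 = €395,549.6705…
Penalty: 18 × 1.75% × €420,230.00 = €132,372.45
Final settlement = outstanding balance + penalty = €395,549.6705… + €132,372.45 = €527,922.12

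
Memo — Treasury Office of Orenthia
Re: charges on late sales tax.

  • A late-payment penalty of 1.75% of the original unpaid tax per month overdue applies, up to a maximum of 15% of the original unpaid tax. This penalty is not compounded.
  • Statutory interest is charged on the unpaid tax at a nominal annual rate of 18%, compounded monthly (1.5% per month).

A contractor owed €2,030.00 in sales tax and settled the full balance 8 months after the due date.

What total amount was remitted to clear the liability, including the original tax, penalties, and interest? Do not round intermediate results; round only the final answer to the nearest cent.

Penalty: 8 × 1.75% × €2,030.00 = €284.20 (below the 15% cap of €304.50)
Interest: €2,030.00 × ((1 + 0.015)^8 − 1) = €2,030.00 × 0.1264926… = €256.7800…
Total = €2,030.00 + €284.2000 + €256.7800… = €2,570.98

€2,570.98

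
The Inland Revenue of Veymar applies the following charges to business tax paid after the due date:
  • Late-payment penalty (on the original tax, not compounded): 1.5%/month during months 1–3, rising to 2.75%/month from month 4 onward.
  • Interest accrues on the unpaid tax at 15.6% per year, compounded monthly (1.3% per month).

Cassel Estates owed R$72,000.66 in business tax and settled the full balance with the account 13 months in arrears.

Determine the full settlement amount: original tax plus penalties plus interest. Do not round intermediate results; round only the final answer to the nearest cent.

Penalty, months 1–3: 3 × 1.5% × R$72,000.66 = R$3,240.03…
Penalty, months 4–13: 10 × 2.75% × R$72,000.66 = R$19,800.18…
Interest: R$72,000.66 × ((1 + 0.013)^13 − 1) = R$72,000.66 × 0.1828312… = R$13,163.9706…
Total = R$72,000.66 + R$23,040.2112 + R$13,163.9706… = R$108,204.84

R$108,204.84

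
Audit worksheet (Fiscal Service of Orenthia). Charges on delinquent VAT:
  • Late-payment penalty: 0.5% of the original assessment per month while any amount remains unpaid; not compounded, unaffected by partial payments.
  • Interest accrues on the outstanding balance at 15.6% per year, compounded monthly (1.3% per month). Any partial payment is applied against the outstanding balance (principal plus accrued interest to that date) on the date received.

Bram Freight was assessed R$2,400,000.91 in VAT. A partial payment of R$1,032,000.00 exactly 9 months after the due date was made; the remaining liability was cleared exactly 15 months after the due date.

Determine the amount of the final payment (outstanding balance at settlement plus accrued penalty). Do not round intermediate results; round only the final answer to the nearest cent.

Balance at month 9: R$2,400,000.9100 × (1 + 0.013)^9 = R$2,695,854.2875…
After R$1,032,000.00 payment: R$2,695,854.2875… − R$1,032,000.00 = R$1,663,854.2875…
Balance at month 15: R$1,663,854.2875… × (1 + 0.013)^6 = R$1,797,926.6188…
Penalty: 15 × 0.5% × R$2,400,000.91 = R$180,000.07…
Final settlement = outstanding balance + penalty = R$1,797,926.6188… + R$180,000.07… = R$1,977,926.69

R$1,977,926.69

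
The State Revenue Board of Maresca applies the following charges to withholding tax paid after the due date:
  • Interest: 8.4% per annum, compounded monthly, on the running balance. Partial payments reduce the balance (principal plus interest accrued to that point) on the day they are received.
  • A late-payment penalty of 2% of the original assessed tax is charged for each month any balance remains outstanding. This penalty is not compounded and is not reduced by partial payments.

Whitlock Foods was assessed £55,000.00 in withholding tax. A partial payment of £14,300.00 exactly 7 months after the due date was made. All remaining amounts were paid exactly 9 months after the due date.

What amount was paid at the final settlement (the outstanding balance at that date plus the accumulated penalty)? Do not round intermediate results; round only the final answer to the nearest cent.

£53,962.72

Monthly rate = 8.4% ÷ 12 = 0.7%
Balance at month 7: £55,000.0000 × (1 + 0.007)^7 = £57,752.2599…
After £14,300.00 payment: £57,752.2599… − £14,300.00 = £43,452.2599…
Balance at month 9: £43,452.2599… × (1 + 0.007)^2 = £44,062.7207…
Penalty: 9 × 2% × £55,000.00 = £9,900.00
Final settlement = outstanding balance + penalty = £44,062.7207… + £9,900.00 = £53,962.72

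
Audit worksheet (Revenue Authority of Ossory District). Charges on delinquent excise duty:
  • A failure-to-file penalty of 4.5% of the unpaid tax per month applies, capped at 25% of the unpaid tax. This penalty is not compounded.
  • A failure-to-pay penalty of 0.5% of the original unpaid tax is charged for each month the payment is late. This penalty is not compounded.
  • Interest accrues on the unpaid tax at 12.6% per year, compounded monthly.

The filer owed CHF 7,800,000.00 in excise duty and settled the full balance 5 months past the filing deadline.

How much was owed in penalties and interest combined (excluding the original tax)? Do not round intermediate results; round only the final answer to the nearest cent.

Failure-to-file: 5 × 4.5% × CHF 7,800,000.00 = CHF 1,755,000.00 (under the 25% cap)
Failure-to-pay penalty = 0.5% × CHF 7,800,000.00 × 5 mo = CHF 195,000.00
Interest (12.6%/yr ÷ 12 = 1.05%/month): CHF 7,800,000.00 × ((1 + 0.0105)^5 − 1) = CHF 418,190.2698…
Penalties + interest = CHF 1,950,000.0000 + CHF 418,190.2698… = CHF 2,368,190.27

CHF 2,368,190.27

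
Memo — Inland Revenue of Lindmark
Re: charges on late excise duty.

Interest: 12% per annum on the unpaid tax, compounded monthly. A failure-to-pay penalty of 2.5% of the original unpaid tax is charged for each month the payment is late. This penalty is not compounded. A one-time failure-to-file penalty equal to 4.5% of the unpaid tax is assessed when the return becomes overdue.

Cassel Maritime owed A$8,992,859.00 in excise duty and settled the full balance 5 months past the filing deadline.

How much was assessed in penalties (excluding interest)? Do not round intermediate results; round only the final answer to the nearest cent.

A$1,528,786.03

Failure-to-file penalty: 4.5% × A$8,992,859.00 = A$404,678.66…
Failure-to-pay penalty: 5 × 2.5% × A$8,992,859.00 = A$1,124,107.38…
Total penalty = A$404,678.66… + A$1,124,107.38… = A$1,528,786.03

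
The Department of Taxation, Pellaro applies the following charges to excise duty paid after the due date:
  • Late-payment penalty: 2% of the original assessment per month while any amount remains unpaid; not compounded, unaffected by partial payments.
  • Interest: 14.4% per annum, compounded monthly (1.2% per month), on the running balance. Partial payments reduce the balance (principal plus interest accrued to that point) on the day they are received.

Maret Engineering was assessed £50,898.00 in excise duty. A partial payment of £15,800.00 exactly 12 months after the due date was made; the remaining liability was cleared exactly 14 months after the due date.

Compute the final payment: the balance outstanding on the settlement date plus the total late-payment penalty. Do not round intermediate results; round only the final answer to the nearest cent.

£58,218.89

Balance at month 12: £50,898.0000 × (1 + 0.012)^12 = £58,730.9286…
After £15,800.00 payment: £58,730.9286… − £15,800.00 = £42,930.9286…
Balance at month 14: £42,930.9286… × (1 + 0.012)^2 = £43,967.4529…
Penalty: 14 × 2% × £50,898.00 = £14,251.44
Final settlement = outstanding balance + penalty = £43,967.4529… + £14,251.44 = £58,218.89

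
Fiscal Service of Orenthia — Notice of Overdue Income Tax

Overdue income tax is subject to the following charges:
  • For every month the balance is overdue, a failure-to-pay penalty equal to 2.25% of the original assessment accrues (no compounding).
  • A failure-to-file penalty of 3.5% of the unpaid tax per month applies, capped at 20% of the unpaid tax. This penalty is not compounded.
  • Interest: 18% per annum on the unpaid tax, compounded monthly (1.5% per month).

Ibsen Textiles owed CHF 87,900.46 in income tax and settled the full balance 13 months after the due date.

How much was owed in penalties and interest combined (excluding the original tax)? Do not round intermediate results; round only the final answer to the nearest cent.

Failure-to-file: 13 × 3.5% × CHF 87,900.46 = CHF 39,994.71…, capped at 20% × CHF 87,900.46 = CHF 17,580.09…
Failure-to-pay penalty: 13 × 2.25% × CHF 87,900.46 = CHF 25,710.88…
Interest: CHF 87,900.46 × ((1 + 0.015)^13 − 1) = CHF 87,900.46 × 0.2135524… = CHF 18,771.3581…
Penalties + interest = CHF 43,290.9766… + CHF 18,771.3581… = CHF 62,062.33

CHF 62,062.33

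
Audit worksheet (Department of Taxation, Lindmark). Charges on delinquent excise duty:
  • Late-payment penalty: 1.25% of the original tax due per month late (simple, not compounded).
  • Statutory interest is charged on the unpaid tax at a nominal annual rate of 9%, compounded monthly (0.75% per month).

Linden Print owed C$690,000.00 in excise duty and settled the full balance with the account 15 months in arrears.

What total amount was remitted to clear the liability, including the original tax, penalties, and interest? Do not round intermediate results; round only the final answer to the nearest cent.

Late-payment penalty: 15 × 1.25% × C$690,000.00 = C$129,375.00
Interest: C$690,000.00 × ((1 + 0.0075)^15 − 1) = C$690,000.00 × 0.1186026… = C$81,835.7900…
Total = C$690,000.00 + C$129,375.0000 + C$81,835.7900… = C$901,210.79

C$901,210.79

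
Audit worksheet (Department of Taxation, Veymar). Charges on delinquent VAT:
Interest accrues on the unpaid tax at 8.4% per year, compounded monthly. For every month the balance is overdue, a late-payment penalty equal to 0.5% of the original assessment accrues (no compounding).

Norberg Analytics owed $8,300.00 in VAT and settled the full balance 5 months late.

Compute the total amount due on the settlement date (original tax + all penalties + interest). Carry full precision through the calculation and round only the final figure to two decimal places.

$8,802.10

Late-payment penalty = 0.5% × $8,300.00 × 5 mo = $207.50
Interest (8.4%/yr ÷ 12 = 0.7%/month): $8,300.00 × ((1 + 0.007)^5 − 1) = $294.5956…
Total = $8,300.00 + $207.5000 + $294.5956… = $8,802.10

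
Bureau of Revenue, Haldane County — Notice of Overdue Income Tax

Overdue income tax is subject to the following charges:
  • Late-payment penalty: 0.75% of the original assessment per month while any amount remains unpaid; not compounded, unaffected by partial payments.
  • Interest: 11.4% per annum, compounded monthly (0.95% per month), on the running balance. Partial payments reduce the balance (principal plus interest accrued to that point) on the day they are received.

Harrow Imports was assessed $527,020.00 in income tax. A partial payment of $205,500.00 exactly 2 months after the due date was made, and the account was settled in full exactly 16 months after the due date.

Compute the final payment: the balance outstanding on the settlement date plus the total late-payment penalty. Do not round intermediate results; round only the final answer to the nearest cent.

$441,753.04

Balance at month 2: $527,020.0000 × (1 + 0.0095)^2 = $537,080.9436…
After $205,500.00 payment: $537,080.9436… − $205,500.00 = $331,580.9436…
Balance at month 16: $331,580.9436… × (1 + 0.0095)^14 = $378,510.6373…
Penalty: 16 × 0.75% × $527,020.00 = $63,242.40
Final settlement = outstanding balance + penalty = $378,510.6373… + $63,242.40 = $441,753.04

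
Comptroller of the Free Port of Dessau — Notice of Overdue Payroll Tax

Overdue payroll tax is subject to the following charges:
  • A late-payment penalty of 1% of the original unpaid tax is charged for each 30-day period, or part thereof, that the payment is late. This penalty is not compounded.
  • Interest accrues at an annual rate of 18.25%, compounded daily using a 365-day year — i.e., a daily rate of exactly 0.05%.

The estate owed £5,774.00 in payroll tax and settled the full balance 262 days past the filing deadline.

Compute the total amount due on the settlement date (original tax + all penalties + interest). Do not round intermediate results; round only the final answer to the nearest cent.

£7,101.62

Penalty periods: ⌈262/30⌉ = 9; penalty = 9 × 1% × £5,774.00 = £519.66
Interest: £5,774.00 × ((1 + 0.0005)^262 − 1) = £5,774.00 × 0.13993046… = £807.9585…
Total = £5,774.00 + £519.6600 + £807.9585… = £7,101.62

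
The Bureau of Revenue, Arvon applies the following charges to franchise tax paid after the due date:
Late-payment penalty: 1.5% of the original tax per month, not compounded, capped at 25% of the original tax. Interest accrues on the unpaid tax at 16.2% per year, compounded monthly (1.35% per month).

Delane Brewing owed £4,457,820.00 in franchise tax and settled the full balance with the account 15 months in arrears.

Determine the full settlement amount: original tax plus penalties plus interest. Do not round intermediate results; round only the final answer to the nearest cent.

Penalty: 15 × 1.5% × £4,457,820.00 = £1,003,009.50 (below the 25% cap of £1,114,455.00)
Interest: £4,457,820.00 × ((1 + 0.0135)^15 − 1) = £4,457,820.00 × 0.2228024… = £993,213.1578…
Total = £4,457,820.00 + £1,003,009.5000 + £993,213.1578… = £6,454,042.66

£6,454,042.66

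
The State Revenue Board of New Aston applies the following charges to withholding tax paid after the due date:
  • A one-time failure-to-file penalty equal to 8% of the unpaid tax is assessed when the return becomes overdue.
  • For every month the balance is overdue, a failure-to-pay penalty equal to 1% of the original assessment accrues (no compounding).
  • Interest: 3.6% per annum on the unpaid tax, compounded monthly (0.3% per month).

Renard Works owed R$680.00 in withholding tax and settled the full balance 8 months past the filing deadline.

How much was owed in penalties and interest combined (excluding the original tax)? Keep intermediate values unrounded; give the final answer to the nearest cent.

R$125.29

Failure-to-file penalty: 8% × R$680.00 = R$54.40
Failure-to-pay penalty: 8 × 1% × R$680.00 = R$54.40
Interest: R$680.00 × ((1 + 0.003)^8 − 1) = R$680.00 × 0.0242535… = R$16.4924…
Penalties + interest = R$108.8000 + R$16.4924… = R$125.29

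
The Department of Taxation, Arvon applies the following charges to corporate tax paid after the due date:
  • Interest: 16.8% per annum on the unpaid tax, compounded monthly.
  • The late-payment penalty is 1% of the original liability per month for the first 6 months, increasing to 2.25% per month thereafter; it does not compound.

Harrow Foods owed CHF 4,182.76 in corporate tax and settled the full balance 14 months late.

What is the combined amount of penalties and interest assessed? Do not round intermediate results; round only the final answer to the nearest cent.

Penalty, months 1–6: 6 × 1% × CHF 4,182.76 = CHF 250.97…
Penalty, months 7–14: 8 × 2.25% × CHF 4,182.76 = CHF 752.90…
Interest (16.8%/yr ÷ 12 = 1.4%/month): CHF 4,182.76 × ((1 + 0.014)^14 − 1) = CHF 898.7679…
Penalties + interest = CHF 1,003.8624 + CHF 898.7679… = CHF 1,902.63

CHF 1,902.63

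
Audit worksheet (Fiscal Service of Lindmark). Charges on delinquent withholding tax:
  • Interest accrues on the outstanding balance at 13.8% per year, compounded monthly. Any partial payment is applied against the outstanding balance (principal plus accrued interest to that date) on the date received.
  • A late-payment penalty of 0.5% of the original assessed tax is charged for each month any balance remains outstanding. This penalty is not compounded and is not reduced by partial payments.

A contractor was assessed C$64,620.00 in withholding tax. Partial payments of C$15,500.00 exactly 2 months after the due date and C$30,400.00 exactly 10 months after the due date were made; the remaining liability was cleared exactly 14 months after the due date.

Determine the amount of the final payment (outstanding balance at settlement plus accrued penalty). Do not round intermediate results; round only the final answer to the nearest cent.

Monthly rate = 13.8% ÷ 12 = 1.15%
Balance at month 2: C$64,620.0000 × (1 + 0.0115)^2 = C$66,114.8060…
After C$15,500.00 payment: C$66,114.8060… − C$15,500.00 = C$50,614.8060…
Balance at month 10: C$50,614.8060… × (1 + 0.0115)^8 = C$55,463.1681…
After C$30,400.00 payment: C$55,463.1681… − C$30,400.00 = C$25,063.1681…
Balance at month 14: C$25,063.1681… × (1 + 0.0115)^4 = C$26,236.1144…
Penalty: 14 × 0.5% × C$64,620.00 = C$4,523.40
Final settlement = outstanding balance + penalty = C$26,236.1144… + C$4,523.40 = C$30,759.51

C$30,759.51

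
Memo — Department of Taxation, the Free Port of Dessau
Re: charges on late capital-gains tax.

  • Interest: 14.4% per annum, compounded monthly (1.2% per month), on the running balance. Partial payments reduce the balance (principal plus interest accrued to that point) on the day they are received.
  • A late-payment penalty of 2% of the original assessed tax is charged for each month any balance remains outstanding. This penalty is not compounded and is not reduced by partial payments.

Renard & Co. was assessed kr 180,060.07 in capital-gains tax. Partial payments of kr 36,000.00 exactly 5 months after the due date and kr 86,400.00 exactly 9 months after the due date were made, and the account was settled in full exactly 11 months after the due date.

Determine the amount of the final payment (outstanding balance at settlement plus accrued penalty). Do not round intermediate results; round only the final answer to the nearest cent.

kr 117,762.83

Balance at month 5: kr 180,060.0700 × (1 + 0.012)^5 = kr 191,126.0909…
After kr 36,000.00 payment: kr 191,126.0909… − kr 36,000.00 = kr 155,126.0909…
Balance at month 9: kr 155,126.0909… × (1 + 0.012)^4 = kr 162,707.2476…
After kr 86,400.00 payment: kr 162,707.2476… − kr 86,400.00 = kr 76,307.2476…
Balance at month 11: kr 76,307.2476… × (1 + 0.012)^2 = kr 78,149.6098…
Penalty: 11 × 2% × kr 180,060.07 = kr 39,613.22…
Final settlement = outstanding balance + penalty = kr 78,149.6098… + kr 39,613.22… = kr 117,762.83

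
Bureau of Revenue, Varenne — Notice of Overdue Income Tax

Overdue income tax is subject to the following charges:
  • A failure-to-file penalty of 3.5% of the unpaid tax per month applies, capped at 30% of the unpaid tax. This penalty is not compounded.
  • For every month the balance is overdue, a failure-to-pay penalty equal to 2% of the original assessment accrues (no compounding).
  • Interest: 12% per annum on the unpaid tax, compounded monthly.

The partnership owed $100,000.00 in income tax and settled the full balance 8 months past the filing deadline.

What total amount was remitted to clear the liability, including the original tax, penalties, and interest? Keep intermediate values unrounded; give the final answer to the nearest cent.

$152,285.67

Failure-to-file: 8 × 3.5% × $100,000.00 = $28,000.00 (under the 30% cap)
Failure-to-pay penalty = 2% × $100,000.00 × 8 mo = $16,000.00
Interest (12%/yr ÷ 12 = 1%/month): $100,000.00 × ((1 + 0.01)^8 − 1) = $8,285.6706…
Total = $100,000.00 + $44,000.0000 + $8,285.6706… = $152,285.67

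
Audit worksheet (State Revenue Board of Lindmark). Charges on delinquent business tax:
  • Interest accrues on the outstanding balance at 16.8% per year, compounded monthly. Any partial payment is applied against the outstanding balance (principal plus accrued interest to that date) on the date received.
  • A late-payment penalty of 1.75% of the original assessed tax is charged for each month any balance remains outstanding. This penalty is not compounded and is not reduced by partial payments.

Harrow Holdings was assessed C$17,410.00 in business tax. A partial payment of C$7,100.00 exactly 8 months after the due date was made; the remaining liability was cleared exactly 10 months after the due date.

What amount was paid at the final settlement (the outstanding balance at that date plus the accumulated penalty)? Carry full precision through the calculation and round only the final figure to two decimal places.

Monthly rate = 16.8% ÷ 12 = 1.4%
Balance at month 8: C$17,410.0000 × (1 + 0.014)^8 = C$19,458.1887…
After C$7,100.00 payment: C$19,458.1887… − C$7,100.00 = C$12,358.1887…
Balance at month 10: C$12,358.1887… × (1 + 0.014)^2 = C$12,706.6402…
Penalty: 10 × 1.75% × C$17,410.00 = C$3,046.75
Final settlement = outstanding balance + penalty = C$12,706.6402… + C$3,046.75 = C$15,753.39

C$15,753.39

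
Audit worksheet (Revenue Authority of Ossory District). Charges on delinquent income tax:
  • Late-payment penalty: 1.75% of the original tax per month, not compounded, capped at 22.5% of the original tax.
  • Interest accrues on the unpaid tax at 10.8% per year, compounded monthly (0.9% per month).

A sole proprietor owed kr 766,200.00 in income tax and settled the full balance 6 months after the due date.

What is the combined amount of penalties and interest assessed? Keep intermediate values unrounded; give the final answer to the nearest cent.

kr 122,767.98

Penalty: 6 × 1.75% × kr 766,200.00 = kr 80,451.00 (below the 22.5% cap of kr 172,395.00)
Interest: kr 766,200.00 × ((1 + 0.009)^6 − 1) = kr 766,200.00 × 0.0552297… = kr 42,316.9799…
Penalties + interest = kr 80,451.0000 + kr 42,316.9799… = kr 122,767.98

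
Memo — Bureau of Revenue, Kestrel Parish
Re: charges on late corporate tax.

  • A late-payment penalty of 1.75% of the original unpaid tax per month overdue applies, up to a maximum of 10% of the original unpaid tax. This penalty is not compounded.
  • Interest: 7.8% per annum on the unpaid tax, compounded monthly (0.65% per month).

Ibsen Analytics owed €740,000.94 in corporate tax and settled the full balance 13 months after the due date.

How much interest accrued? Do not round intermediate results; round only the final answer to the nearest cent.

Interest: €740,000.94 × ((1 + 0.0065)^13 − 1) = €740,000.94 × 0.0878753… = €65,027.8299…

€65,027.83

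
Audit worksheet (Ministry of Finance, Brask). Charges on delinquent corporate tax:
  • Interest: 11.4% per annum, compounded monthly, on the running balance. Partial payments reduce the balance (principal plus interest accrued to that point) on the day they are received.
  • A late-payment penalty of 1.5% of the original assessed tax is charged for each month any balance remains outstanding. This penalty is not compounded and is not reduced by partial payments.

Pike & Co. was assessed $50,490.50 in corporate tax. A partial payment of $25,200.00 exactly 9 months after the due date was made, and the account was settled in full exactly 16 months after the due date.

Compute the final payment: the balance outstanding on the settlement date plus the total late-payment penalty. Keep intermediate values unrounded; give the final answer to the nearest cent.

$43,930.27

Monthly rate = 11.4% ÷ 12 = 0.95%
Balance at month 9: $50,490.5000 × (1 + 0.0095)^9 = $54,975.1700…
After $25,200.00 payment: $54,975.1700… − $25,200.00 = $29,775.1700…
Balance at month 16: $29,775.1700… × (1 + 0.0095)^7 = $31,812.5522…
Penalty: 16 × 1.5% × $50,490.50 = $12,117.72
Final settlement = outstanding balance + penalty = $31,812.5522… + $12,117.72 = $43,930.27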